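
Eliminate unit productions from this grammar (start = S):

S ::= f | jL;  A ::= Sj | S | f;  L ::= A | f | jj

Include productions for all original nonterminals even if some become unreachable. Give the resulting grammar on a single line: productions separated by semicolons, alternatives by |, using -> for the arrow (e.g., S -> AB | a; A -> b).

S -> f | jL; A -> f | Sj | jL; L -> f | Sj | jL | jj

Unit productions: A->S, L->A.
Unit pairs (A ⇒* B via units): (A,S), (L,A), (L,S).
S: inherits non-unit rules of {S} → f | jL.
A: inherits non-unit rules of {A, S} → Sj | f | jL.
L: inherits non-unit rules of {A, L, S} → Sj | f | jL | jj.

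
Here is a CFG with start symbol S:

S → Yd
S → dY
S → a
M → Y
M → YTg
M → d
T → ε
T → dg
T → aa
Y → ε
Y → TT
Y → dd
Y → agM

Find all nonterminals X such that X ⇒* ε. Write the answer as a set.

{M, T, Y}

Directly nullable (have an ε-rule): {T, Y}.
M is nullable via M -> Y (every symbol on the right is already known nullable).
Not nullable: S — each has a terminal in every rule's right-hand side or depends on a non-nullable symbol.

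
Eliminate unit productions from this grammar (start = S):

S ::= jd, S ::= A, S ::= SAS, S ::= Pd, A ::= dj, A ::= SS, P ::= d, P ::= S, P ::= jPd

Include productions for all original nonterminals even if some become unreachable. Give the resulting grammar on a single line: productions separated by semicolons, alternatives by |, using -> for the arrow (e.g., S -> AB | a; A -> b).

S -> Pd | SS | dj | jd | SAS; A -> SS | dj; P -> d | Pd | SS | dj | jd | SAS | jPd

Unit productions: P->S, S->A.
Unit pairs (A ⇒* B via units): (P,A), (P,S), (S,A).
S: inherits non-unit rules of {A, S} → Pd | SAS | SS | dj | jd.
A: inherits non-unit rules of {A} → SS | dj.
P: inherits non-unit rules of {A, P, S} → Pd | SAS | SS | d | dj | jPd | jd.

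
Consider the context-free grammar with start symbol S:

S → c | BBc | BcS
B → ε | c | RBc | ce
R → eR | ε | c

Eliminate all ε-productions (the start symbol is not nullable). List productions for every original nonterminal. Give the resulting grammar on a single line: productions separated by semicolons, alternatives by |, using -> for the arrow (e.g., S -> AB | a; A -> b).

Nullable set: {B, R}.
S -> BBc: B, B nullable, giving BBc | Bc | c.
S -> BcS: B nullable, giving BcS | cS.
Drop B -> ε.
B -> RBc: R, B nullable, giving Bc | RBc | Rc | c.
Drop R -> ε.
R -> eR: R nullable, giving e | eR.
Unchanged (no nullable symbols): S -> c; B -> c; B -> ce; R -> c.

S -> c | Bc | cS | BBc | BcS; B -> c | Bc | Rc | ce | RBc; R -> c | e | eR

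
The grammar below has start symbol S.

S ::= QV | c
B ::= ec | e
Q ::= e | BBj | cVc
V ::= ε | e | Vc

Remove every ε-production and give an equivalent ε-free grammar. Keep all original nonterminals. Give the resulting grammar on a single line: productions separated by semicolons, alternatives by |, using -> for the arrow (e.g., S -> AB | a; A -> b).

Nullable set: {V}.
S -> QV: V nullable, giving Q | QV.
Q -> cVc: V nullable, giving cVc | cc.
Drop V -> ε.
V -> Vc: V nullable, giving Vc | c.
Unchanged (no nullable symbols): S -> c; B -> e; B -> ec; Q -> BBj; Q -> e; V -> e.

S -> Q | c | QV; B -> e | ec; Q -> e | cc | BBj | cVc; V -> c | e | Vc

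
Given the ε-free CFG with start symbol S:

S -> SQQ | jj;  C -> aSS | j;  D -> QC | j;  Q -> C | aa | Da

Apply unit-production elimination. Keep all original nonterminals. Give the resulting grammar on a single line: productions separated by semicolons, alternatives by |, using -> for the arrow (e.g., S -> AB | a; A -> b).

Unit productions: Q->C.
Unit pairs (A ⇒* B via units): (Q,C).
S: inherits non-unit rules of {S} → SQQ | jj.
C: inherits non-unit rules of {C} → aSS | j.
D: inherits non-unit rules of {D} → QC | j.
Q: inherits non-unit rules of {C, Q} → Da | aSS | aa | j.

S -> jj | SQQ; C -> j | aSS; D -> j | QC; Q -> j | Da | aa | aSS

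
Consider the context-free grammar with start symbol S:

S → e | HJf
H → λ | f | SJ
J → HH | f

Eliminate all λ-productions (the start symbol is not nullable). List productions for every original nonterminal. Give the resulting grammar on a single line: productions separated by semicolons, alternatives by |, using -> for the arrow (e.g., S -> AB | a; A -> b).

Nullable set: {H, J}.
S -> HJf: H, J nullable, giving HJf | Hf | Jf | f.
Drop H -> λ.
H -> SJ: J nullable, giving S | SJ.
J -> HH: H, H nullable, giving H | HH.
Unchanged (no nullable symbols): S -> e; H -> f; J -> f.

S -> e | f | Hf | Jf | HJf; H -> S | f | SJ; J -> H | f | HH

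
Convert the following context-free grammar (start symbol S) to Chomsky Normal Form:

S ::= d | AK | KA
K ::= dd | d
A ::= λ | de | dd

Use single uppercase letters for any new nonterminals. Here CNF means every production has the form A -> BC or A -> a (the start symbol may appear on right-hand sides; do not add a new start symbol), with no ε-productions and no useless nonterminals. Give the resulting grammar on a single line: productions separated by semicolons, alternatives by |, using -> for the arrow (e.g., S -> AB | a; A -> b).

S -> d | AK | BB | KA; A -> BB | BC; B -> d; C -> e; K -> d | BB

Nullable: {A}; after ε-elimination: S -> K | d | AK | KA; A -> dd | de; K -> d | dd.
After unit-elimination: S -> d | AK | KA | dd; A -> dd | de; K -> d | dd.
TERM: introduce B -> d, C -> e and substitute in every rule of length ≥2.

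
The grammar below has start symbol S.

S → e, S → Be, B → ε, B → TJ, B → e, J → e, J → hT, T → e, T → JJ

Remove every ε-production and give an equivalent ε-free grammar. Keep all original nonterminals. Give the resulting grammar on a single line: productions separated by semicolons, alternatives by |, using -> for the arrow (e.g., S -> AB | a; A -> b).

Nullable set: {B}.
S -> Be: B nullable, giving Be | e.
Drop B -> ε.
Unchanged (no nullable symbols): S -> e; B -> TJ; B -> e; J -> e; J -> hT; T -> JJ; T -> e.

S -> e | Be; B -> e | TJ; J -> e | hT; T -> e | JJ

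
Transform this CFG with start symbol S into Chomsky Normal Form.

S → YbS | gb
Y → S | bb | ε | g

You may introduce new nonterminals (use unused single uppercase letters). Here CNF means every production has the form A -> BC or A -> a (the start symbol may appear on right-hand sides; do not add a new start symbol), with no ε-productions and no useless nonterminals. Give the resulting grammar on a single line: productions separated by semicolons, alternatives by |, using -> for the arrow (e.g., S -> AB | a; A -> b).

Nullable: {Y}; after ε-elimination: S -> bS | gb | YbS; Y -> S | g | bb.
After unit-elimination: S -> bS | gb | YbS; Y -> g | bS | bb | gb | YbS.
TERM: introduce A -> b, B -> g and substitute in every rule of length ≥2.
BIN: S -> YAS becomes S -> YC, C -> AS; Y -> YAS becomes Y -> YD, D -> AS.

S -> AS | BA | YC; A -> b; B -> g; C -> AS; D -> AS; Y -> g | AA | AS | BA | YD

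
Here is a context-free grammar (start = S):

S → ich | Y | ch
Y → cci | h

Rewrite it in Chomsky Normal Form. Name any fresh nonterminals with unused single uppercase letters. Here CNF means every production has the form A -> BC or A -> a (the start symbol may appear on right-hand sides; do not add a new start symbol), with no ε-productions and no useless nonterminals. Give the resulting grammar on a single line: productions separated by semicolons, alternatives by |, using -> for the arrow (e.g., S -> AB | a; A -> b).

No ε-productions.
After unit-elimination: S -> h | ch | cci | ich; Y -> h | cci.
TERM: introduce A -> c, C -> h, B -> i and substitute in every rule of length ≥2.
BIN: S -> AAB becomes S -> AD, D -> AB; S -> BAC becomes S -> BE, E -> AC; Y -> AAB becomes Y -> AF, F -> AB.
Drop unreachable/unproductive: Y.

S -> h | AC | AD | BE; A -> c; B -> i; C -> h; D -> AB; E -> AC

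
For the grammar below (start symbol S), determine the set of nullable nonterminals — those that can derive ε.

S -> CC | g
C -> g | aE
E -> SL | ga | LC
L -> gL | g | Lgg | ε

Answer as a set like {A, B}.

Directly nullable (have an ε-rule): {L}.
Not nullable: C, E, S — each has a terminal in every rule's right-hand side or depends on a non-nullable symbol.

{L}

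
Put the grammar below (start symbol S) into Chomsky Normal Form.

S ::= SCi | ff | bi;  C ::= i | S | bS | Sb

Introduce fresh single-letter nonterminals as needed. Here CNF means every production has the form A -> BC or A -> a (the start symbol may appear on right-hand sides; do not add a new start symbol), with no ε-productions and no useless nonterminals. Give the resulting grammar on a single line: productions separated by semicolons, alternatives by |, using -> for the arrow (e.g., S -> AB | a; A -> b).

S -> BA | DD | SF; A -> i; B -> b; C -> i | BA | BS | DD | SB | SE; D -> f; E -> CA; F -> CA

No ε-productions.
After unit-elimination: S -> bi | ff | SCi; C -> i | Sb | bS | bi | ff | SCi.
TERM: introduce B -> b, D -> f, A -> i and substitute in every rule of length ≥2.
BIN: C -> SCA becomes C -> SE, E -> CA; S -> SCA becomes S -> SF, F -> CA.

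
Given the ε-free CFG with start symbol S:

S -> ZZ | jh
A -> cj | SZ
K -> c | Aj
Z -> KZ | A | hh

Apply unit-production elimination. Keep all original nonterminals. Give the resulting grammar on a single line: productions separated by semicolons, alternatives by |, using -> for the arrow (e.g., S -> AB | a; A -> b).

Unit productions: Z->A.
Unit pairs (A ⇒* B via units): (Z,A).
S: inherits non-unit rules of {S} → ZZ | jh.
A: inherits non-unit rules of {A} → SZ | cj.
K: inherits non-unit rules of {K} → Aj | c.
Z: inherits non-unit rules of {A, Z} → KZ | SZ | cj | hh.

S -> ZZ | jh; A -> SZ | cj; K -> c | Aj; Z -> KZ | SZ | cj | hh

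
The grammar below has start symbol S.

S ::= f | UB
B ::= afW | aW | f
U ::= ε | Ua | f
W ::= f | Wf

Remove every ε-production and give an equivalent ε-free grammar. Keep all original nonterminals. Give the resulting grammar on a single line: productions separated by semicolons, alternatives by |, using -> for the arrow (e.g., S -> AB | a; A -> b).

Nullable set: {U}.
S -> UB: U nullable, giving B | UB.
Drop U -> ε.
U -> Ua: U nullable, giving Ua | a.
Unchanged (no nullable symbols): S -> f; B -> aW; B -> afW; B -> f; U -> f; W -> Wf; W -> f.

S -> B | f | UB; B -> f | aW | afW; U -> a | f | Ua; W -> f | Wf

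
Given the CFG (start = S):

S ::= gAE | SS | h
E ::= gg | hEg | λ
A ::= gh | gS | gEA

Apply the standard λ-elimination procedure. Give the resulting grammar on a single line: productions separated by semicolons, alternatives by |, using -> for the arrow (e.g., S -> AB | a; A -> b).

S -> h | SS | gA | gAE; A -> gA | gS | gh | gEA; E -> gg | hg | hEg

Nullable set: {E}.
S -> gAE: E nullable, giving gA | gAE.
A -> gEA: E nullable, giving gA | gEA.
Drop E -> λ.
E -> hEg: E nullable, giving hEg | hg.
Unchanged (no nullable symbols): S -> SS; S -> h; A -> gS; A -> gh; E -> gg.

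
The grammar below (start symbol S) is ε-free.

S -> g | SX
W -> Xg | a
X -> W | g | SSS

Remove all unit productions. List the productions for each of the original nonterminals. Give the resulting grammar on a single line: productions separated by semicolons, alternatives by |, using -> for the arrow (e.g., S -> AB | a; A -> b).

Unit productions: X->W.
Unit pairs (A ⇒* B via units): (X,W).
S: inherits non-unit rules of {S} → SX | g.
W: inherits non-unit rules of {W} → Xg | a.
X: inherits non-unit rules of {W, X} → SSS | Xg | a | g.

S -> g | SX; W -> a | Xg; X -> a | g | Xg | SSS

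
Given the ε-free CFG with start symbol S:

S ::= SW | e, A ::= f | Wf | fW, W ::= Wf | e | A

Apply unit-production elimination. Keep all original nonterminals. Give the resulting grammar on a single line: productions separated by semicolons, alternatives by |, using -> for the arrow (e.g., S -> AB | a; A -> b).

Unit productions: W->A.
Unit pairs (A ⇒* B via units): (W,A).
S: inherits non-unit rules of {S} → SW | e.
A: inherits non-unit rules of {A} → Wf | f | fW.
W: inherits non-unit rules of {A, W} → Wf | e | f | fW.

S -> e | SW; A -> f | Wf | fW; W -> e | f | Wf | fW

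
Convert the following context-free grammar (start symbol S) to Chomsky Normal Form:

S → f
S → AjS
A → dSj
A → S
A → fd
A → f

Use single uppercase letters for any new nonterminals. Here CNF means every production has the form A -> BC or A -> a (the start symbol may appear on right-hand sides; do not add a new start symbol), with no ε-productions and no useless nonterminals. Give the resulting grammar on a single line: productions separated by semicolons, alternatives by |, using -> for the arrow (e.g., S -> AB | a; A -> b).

No ε-productions.
After unit-elimination: S -> f | AjS; A -> f | fd | AjS | dSj.
TERM: introduce C -> d, D -> f, B -> j and substitute in every rule of length ≥2.
BIN: A -> ABS becomes A -> AE, E -> BS; A -> CSB becomes A -> CF, F -> SB; S -> ABS becomes S -> AG, G -> BS.

S -> f | AG; A -> f | AE | CF | DC; B -> j; C -> d; D -> f; E -> BS; F -> SB; G -> BS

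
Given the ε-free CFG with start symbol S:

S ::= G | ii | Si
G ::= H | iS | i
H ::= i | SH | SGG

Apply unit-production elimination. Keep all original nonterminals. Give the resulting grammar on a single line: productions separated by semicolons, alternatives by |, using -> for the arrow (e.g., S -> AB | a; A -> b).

S -> i | SH | Si | iS | ii | SGG; G -> i | SH | iS | SGG; H -> i | SH | SGG

Unit productions: G->H, S->G.
Unit pairs (A ⇒* B via units): (G,H), (S,G), (S,H).
S: inherits non-unit rules of {G, H, S} → SGG | SH | Si | i | iS | ii.
G: inherits non-unit rules of {G, H} → SGG | SH | i | iS.
H: inherits non-unit rules of {H} → SGG | SH | i.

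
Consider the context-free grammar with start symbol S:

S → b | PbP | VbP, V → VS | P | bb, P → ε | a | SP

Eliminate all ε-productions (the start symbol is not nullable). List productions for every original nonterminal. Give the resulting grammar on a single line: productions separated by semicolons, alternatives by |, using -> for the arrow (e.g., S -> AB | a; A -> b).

Nullable set: {P, V}.
S -> PbP: P, P nullable, giving Pb | PbP | b | bP.
S -> VbP: V, P nullable, giving Vb | VbP | b | bP.
Drop P -> ε.
P -> SP: P nullable, giving S | SP.
V -> P: P nullable, giving P.
V -> VS: V nullable, giving S | VS.
Unchanged (no nullable symbols): S -> b; P -> a; V -> bb.

S -> b | Pb | Vb | bP | PbP | VbP; P -> S | a | SP; V -> P | S | VS | bb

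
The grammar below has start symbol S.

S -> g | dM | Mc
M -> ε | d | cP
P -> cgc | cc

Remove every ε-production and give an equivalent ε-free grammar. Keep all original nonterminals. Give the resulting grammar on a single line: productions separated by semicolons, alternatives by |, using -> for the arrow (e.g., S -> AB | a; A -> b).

Nullable set: {M}.
S -> Mc: M nullable, giving Mc | c.
S -> dM: M nullable, giving d | dM.
Drop M -> ε.
Unchanged (no nullable symbols): S -> g; M -> cP; M -> d; P -> cc; P -> cgc.

S -> c | d | g | Mc | dM; M -> d | cP; P -> cc | cgc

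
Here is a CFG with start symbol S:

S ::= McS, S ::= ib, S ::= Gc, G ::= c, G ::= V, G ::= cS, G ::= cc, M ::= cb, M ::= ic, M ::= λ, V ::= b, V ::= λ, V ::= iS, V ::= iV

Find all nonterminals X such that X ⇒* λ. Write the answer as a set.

Directly nullable (have an ε-rule): {M, V}.
G is nullable via G -> V (every symbol on the right is already known nullable).
Not nullable: S — each has a terminal in every rule's right-hand side or depends on a non-nullable symbol.

{G, M, V}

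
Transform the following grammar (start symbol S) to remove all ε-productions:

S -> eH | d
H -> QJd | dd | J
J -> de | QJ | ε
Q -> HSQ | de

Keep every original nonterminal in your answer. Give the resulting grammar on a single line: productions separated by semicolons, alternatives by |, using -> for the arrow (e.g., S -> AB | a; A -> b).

Nullable set: {H, J}.
S -> eH: H nullable, giving e | eH.
H -> J: J nullable, giving J.
H -> QJd: J nullable, giving QJd | Qd.
Drop J -> ε.
J -> QJ: J nullable, giving Q | QJ.
Q -> HSQ: H nullable, giving HSQ | SQ.
Unchanged (no nullable symbols): S -> d; H -> dd; J -> de; Q -> de.

S -> d | e | eH; H -> J | Qd | dd | QJd; J -> Q | QJ | de; Q -> SQ | de | HSQ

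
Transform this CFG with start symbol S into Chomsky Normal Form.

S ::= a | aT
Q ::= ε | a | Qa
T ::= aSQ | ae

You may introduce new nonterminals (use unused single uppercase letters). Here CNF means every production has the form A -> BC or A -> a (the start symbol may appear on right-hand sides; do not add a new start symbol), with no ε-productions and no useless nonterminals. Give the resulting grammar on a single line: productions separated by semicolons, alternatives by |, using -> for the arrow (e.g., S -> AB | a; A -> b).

Nullable: {Q}; after ε-elimination: S -> a | aT; Q -> a | Qa; T -> aS | ae | aSQ.
No unit productions to eliminate.
TERM: introduce A -> a, B -> e and substitute in every rule of length ≥2.
BIN: T -> ASQ becomes T -> AC, C -> SQ.

S -> a | AT; A -> a; B -> e; C -> SQ; Q -> a | QA; T -> AB | AC | AS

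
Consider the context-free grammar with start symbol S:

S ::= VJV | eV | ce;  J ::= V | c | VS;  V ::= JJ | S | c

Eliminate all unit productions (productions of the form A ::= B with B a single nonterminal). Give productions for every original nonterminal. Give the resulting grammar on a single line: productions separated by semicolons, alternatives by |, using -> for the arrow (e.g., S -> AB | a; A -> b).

Unit productions: J->V, V->S.
Unit pairs (A ⇒* B via units): (J,S), (J,V), (V,S).
S: inherits non-unit rules of {S} → VJV | ce | eV.
J: inherits non-unit rules of {J, S, V} → JJ | VJV | VS | c | ce | eV.
V: inherits non-unit rules of {S, V} → JJ | VJV | c | ce | eV.

S -> ce | eV | VJV; J -> c | JJ | VS | ce | eV | VJV; V -> c | JJ | ce | eV | VJV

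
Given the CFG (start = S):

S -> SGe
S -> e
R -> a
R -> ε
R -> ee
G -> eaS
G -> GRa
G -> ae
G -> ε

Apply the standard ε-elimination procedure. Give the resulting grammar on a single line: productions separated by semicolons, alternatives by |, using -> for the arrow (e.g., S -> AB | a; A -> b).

S -> e | Se | SGe; G -> a | Ga | Ra | ae | GRa | eaS; R -> a | ee

Nullable set: {G, R}.
S -> SGe: G nullable, giving SGe | Se.
Drop G -> ε.
G -> GRa: G, R nullable, giving GRa | Ga | Ra | a.
Drop R -> ε.
Unchanged (no nullable symbols): S -> e; G -> ae; G -> eaS; R -> a; R -> ee.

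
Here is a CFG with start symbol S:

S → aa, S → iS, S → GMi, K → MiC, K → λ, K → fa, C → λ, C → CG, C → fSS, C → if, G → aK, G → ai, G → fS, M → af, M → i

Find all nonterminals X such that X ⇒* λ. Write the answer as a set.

{C, K}

Directly nullable (have an ε-rule): {C, K}.
Not nullable: G, M, S — each has a terminal in every rule's right-hand side or depends on a non-nullable symbol.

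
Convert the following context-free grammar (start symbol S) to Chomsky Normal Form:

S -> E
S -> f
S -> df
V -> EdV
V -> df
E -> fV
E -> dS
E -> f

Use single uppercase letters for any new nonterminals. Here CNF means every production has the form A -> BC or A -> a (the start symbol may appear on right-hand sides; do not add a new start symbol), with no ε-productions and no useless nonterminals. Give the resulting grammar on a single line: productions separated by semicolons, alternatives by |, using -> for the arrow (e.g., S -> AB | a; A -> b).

S -> f | AB | AS | BV; A -> d; B -> f; C -> AV; E -> f | AS | BV; V -> AB | EC

No ε-productions.
After unit-elimination: S -> f | dS | df | fV; E -> f | dS | fV; V -> df | EdV.
TERM: introduce A -> d, B -> f and substitute in every rule of length ≥2.
BIN: V -> EAV becomes V -> EC, C -> AV.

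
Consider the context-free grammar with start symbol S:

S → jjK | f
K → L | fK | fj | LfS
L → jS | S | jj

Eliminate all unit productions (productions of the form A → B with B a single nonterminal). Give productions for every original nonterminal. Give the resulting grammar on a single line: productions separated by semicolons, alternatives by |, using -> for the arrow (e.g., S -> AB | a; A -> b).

Unit productions: K->L, L->S.
Unit pairs (A ⇒* B via units): (K,L), (K,S), (L,S).
S: inherits non-unit rules of {S} → f | jjK.
K: inherits non-unit rules of {K, L, S} → LfS | f | fK | fj | jS | jj | jjK.
L: inherits non-unit rules of {L, S} → f | jS | jj | jjK.

S -> f | jjK; K -> f | fK | fj | jS | jj | LfS | jjK; L -> f | jS | jj | jjK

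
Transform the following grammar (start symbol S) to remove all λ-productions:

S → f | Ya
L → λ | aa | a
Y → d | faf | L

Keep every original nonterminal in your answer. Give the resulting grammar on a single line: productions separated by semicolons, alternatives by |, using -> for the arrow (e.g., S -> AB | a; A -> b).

Nullable set: {L, Y}.
S -> Ya: Y nullable, giving Ya | a.
Drop L -> λ.
Y -> L: L nullable, giving L.
Unchanged (no nullable symbols): S -> f; L -> a; L -> aa; Y -> d; Y -> faf.

S -> a | f | Ya; L -> a | aa; Y -> L | d | faf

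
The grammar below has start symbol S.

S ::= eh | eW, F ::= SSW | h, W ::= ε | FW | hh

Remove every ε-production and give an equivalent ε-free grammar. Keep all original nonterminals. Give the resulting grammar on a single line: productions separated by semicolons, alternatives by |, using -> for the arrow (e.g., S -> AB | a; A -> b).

S -> e | eW | eh; F -> h | SS | SSW; W -> F | FW | hh

Nullable set: {W}.
S -> eW: W nullable, giving e | eW.
F -> SSW: W nullable, giving SS | SSW.
Drop W -> ε.
W -> FW: W nullable, giving F | FW.
Unchanged (no nullable symbols): S -> eh; F -> h; W -> hh.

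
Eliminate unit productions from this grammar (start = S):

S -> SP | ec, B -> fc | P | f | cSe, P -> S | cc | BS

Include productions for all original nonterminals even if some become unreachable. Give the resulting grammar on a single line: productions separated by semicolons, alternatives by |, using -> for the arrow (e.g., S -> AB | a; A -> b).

S -> SP | ec; B -> f | BS | SP | cc | ec | fc | cSe; P -> BS | SP | cc | ec

Unit productions: B->P, P->S.
Unit pairs (A ⇒* B via units): (B,P), (B,S), (P,S).
S: inherits non-unit rules of {S} → SP | ec.
B: inherits non-unit rules of {B, P, S} → BS | SP | cSe | cc | ec | f | fc.
P: inherits non-unit rules of {P, S} → BS | SP | cc | ec.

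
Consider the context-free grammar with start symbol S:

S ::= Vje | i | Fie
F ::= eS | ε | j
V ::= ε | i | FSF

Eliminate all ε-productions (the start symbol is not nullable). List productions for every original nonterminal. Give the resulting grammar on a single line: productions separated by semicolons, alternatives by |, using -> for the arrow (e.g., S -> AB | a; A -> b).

S -> i | ie | je | Fie | Vje; F -> j | eS; V -> S | i | FS | SF | FSF

Nullable set: {F, V}.
S -> Fie: F nullable, giving Fie | ie.
S -> Vje: V nullable, giving Vje | je.
Drop F -> ε.
Drop V -> ε.
V -> FSF: F, F nullable, giving FS | FSF | S | SF.
Unchanged (no nullable symbols): S -> i; F -> eS; F -> j; V -> i.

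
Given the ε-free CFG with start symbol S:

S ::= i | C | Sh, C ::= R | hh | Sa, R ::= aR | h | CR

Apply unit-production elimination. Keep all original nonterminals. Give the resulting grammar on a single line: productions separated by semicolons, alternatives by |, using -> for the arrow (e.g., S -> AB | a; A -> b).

Unit productions: C->R, S->C.
Unit pairs (A ⇒* B via units): (C,R), (S,C), (S,R).
S: inherits non-unit rules of {C, R, S} → CR | Sa | Sh | aR | h | hh | i.
C: inherits non-unit rules of {C, R} → CR | Sa | aR | h | hh.
R: inherits non-unit rules of {R} → CR | aR | h.

S -> h | i | CR | Sa | Sh | aR | hh; C -> h | CR | Sa | aR | hh; R -> h | CR | aR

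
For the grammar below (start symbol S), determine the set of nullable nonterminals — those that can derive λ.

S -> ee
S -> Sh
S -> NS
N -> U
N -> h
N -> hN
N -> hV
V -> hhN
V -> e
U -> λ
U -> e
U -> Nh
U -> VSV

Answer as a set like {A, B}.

Directly nullable (have an ε-rule): {U}.
N is nullable via N -> U (every symbol on the right is already known nullable).
Not nullable: S, V — each has a terminal in every rule's right-hand side or depends on a non-nullable symbol.

{N, U}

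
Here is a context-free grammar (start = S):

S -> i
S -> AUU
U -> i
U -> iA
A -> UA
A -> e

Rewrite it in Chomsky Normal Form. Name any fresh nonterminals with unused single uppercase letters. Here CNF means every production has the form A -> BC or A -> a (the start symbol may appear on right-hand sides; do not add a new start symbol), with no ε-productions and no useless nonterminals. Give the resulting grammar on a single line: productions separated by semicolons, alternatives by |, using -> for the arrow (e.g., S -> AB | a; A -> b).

S -> i | AC; A -> e | UA; B -> i; C -> UU; U -> i | BA

No ε-productions.
No unit productions to eliminate.
TERM: introduce B -> i and substitute in every rule of length ≥2.
BIN: S -> AUU becomes S -> AC, C -> UU.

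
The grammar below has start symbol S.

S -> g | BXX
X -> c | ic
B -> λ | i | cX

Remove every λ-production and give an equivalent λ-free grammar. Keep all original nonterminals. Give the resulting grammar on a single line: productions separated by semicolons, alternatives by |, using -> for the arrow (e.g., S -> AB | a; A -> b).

S -> g | XX | BXX; B -> i | cX; X -> c | ic

Nullable set: {B}.
S -> BXX: B nullable, giving BXX | XX.
Drop B -> λ.
Unchanged (no nullable symbols): S -> g; B -> cX; B -> i; X -> c; X -> ic.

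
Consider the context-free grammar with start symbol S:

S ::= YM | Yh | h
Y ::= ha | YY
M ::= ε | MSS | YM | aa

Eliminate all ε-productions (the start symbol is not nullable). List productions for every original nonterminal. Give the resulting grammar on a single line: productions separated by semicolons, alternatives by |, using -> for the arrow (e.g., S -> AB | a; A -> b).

S -> Y | h | YM | Yh; M -> Y | SS | YM | aa | MSS; Y -> YY | ha

Nullable set: {M}.
S -> YM: M nullable, giving Y | YM.
Drop M -> ε.
M -> MSS: M nullable, giving MSS | SS.
M -> YM: M nullable, giving Y | YM.
Unchanged (no nullable symbols): S -> Yh; S -> h; M -> aa; Y -> YY; Y -> ha.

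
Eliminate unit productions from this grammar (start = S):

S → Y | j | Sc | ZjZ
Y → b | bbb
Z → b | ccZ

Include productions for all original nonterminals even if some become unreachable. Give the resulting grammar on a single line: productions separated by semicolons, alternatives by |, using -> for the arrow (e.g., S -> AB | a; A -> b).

Unit productions: S->Y.
Unit pairs (A ⇒* B via units): (S,Y).
S: inherits non-unit rules of {S, Y} → Sc | ZjZ | b | bbb | j.
Y: inherits non-unit rules of {Y} → b | bbb.
Z: inherits non-unit rules of {Z} → b | ccZ.

S -> b | j | Sc | ZjZ | bbb; Y -> b | bbb; Z -> b | ccZ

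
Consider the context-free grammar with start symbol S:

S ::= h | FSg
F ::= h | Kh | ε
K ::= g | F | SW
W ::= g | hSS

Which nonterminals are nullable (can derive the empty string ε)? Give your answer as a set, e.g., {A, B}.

{F, K}

Directly nullable (have an ε-rule): {F}.
K is nullable via K -> F (every symbol on the right is already known nullable).
Not nullable: S, W — each has a terminal in every rule's right-hand side or depends on a non-nullable symbol.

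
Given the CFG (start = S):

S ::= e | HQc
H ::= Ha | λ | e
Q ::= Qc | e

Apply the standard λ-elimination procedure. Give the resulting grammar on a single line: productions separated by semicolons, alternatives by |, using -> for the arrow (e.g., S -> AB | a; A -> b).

S -> e | Qc | HQc; H -> a | e | Ha; Q -> e | Qc

Nullable set: {H}.
S -> HQc: H nullable, giving HQc | Qc.
Drop H -> λ.
H -> Ha: H nullable, giving Ha | a.
Unchanged (no nullable symbols): S -> e; H -> e; Q -> Qc; Q -> e.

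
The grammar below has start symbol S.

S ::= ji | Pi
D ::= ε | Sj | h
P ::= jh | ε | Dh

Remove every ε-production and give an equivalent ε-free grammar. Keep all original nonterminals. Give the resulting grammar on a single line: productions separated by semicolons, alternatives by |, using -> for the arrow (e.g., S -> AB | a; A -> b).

Nullable set: {D, P}.
S -> Pi: P nullable, giving Pi | i.
Drop D -> ε.
Drop P -> ε.
P -> Dh: D nullable, giving Dh | h.
Unchanged (no nullable symbols): S -> ji; D -> Sj; D -> h; P -> jh.

S -> i | Pi | ji; D -> h | Sj; P -> h | Dh | jh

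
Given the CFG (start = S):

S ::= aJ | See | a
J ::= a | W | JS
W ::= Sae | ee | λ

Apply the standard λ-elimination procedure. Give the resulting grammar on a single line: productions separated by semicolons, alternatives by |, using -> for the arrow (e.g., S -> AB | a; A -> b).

Nullable set: {J, W}.
S -> aJ: J nullable, giving a | aJ.
J -> JS: J nullable, giving JS | S.
J -> W: W nullable, giving W.
Drop W -> λ.
Unchanged (no nullable symbols): S -> See; S -> a; J -> a; W -> Sae; W -> ee.

S -> a | aJ | See; J -> S | W | a | JS; W -> ee | Sae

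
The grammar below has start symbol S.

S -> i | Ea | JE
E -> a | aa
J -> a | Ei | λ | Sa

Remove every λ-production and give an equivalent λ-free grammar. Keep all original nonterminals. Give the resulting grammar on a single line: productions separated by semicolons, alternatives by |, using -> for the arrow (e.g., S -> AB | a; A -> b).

S -> E | i | Ea | JE; E -> a | aa; J -> a | Ei | Sa

Nullable set: {J}.
S -> JE: J nullable, giving E | JE.
Drop J -> λ.
Unchanged (no nullable symbols): S -> Ea; S -> i; E -> a; E -> aa; J -> Ei; J -> Sa; J -> a.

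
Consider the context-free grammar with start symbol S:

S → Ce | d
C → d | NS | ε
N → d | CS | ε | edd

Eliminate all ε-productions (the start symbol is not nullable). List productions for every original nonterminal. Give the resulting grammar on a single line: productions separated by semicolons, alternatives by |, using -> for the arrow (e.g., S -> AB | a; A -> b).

S -> d | e | Ce; C -> S | d | NS; N -> S | d | CS | edd

Nullable set: {C, N}.
S -> Ce: C nullable, giving Ce | e.
Drop C -> ε.
C -> NS: N nullable, giving NS | S.
Drop N -> ε.
N -> CS: C nullable, giving CS | S.
Unchanged (no nullable symbols): S -> d; C -> d; N -> d; N -> edd.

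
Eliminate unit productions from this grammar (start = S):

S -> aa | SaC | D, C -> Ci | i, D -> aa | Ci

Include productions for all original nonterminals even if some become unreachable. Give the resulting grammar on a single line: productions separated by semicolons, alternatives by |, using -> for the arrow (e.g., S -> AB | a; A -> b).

Unit productions: S->D.
Unit pairs (A ⇒* B via units): (S,D).
S: inherits non-unit rules of {D, S} → Ci | SaC | aa.
C: inherits non-unit rules of {C} → Ci | i.
D: inherits non-unit rules of {D} → Ci | aa.

S -> Ci | aa | SaC; C -> i | Ci; D -> Ci | aa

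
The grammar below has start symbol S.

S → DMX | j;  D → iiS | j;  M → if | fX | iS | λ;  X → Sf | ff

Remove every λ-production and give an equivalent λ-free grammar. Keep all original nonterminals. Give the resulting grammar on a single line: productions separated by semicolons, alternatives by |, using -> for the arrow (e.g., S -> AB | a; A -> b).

Nullable set: {M}.
S -> DMX: M nullable, giving DMX | DX.
Drop M -> λ.
Unchanged (no nullable symbols): S -> j; D -> iiS; D -> j; M -> fX; M -> iS; M -> if; X -> Sf; X -> ff.

S -> j | DX | DMX; D -> j | iiS; M -> fX | iS | if; X -> Sf | ff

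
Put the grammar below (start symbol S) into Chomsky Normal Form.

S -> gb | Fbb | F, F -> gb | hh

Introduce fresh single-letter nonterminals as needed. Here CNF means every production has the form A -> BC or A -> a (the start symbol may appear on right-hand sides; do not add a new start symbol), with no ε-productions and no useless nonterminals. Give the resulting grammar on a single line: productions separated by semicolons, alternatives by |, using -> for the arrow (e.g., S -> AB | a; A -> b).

No ε-productions.
After unit-elimination: S -> gb | hh | Fbb; F -> gb | hh.
TERM: introduce B -> b, A -> g, C -> h and substitute in every rule of length ≥2.
BIN: S -> FBB becomes S -> FD, D -> BB.

S -> AB | CC | FD; A -> g; B -> b; C -> h; D -> BB; F -> AB | CC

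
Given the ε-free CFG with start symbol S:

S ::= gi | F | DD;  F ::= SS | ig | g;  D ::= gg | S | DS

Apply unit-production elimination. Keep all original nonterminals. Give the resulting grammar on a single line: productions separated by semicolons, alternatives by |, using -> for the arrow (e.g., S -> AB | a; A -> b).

S -> g | DD | SS | gi | ig; D -> g | DD | DS | SS | gg | gi | ig; F -> g | SS | ig

Unit productions: D->S, S->F.
Unit pairs (A ⇒* B via units): (D,F), (D,S), (S,F).
S: inherits non-unit rules of {F, S} → DD | SS | g | gi | ig.
D: inherits non-unit rules of {D, F, S} → DD | DS | SS | g | gg | gi | ig.
F: inherits non-unit rules of {F} → SS | g | ig.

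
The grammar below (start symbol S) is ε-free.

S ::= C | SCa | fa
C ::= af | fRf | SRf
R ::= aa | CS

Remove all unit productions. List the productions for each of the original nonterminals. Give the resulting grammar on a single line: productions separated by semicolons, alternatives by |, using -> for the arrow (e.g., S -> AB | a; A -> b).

Unit productions: S->C.
Unit pairs (A ⇒* B via units): (S,C).
S: inherits non-unit rules of {C, S} → SCa | SRf | af | fRf | fa.
C: inherits non-unit rules of {C} → SRf | af | fRf.
R: inherits non-unit rules of {R} → CS | aa.

S -> af | fa | SCa | SRf | fRf; C -> af | SRf | fRf; R -> CS | aa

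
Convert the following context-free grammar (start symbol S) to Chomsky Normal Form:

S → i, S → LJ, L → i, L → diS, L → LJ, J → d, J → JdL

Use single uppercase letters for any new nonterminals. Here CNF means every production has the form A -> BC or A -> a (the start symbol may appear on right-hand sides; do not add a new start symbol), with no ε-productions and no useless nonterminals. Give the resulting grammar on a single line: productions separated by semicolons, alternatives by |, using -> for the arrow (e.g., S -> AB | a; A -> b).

S -> i | LJ; A -> d; B -> i; C -> AL; D -> BS; J -> d | JC; L -> i | AD | LJ

No ε-productions.
No unit productions to eliminate.
TERM: introduce A -> d, B -> i and substitute in every rule of length ≥2.
BIN: J -> JAL becomes J -> JC, C -> AL; L -> ABS becomes L -> AD, D -> BS.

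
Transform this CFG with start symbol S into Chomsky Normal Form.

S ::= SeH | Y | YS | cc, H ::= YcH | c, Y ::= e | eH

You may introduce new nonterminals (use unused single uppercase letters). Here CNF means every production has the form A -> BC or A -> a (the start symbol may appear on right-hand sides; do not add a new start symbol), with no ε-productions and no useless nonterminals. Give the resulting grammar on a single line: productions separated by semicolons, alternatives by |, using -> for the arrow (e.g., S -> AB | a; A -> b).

S -> e | AA | BH | SD | YS; A -> c; B -> e; C -> AH; D -> BH; H -> c | YC; Y -> e | BH

No ε-productions.
After unit-elimination: S -> e | YS | cc | eH | SeH; H -> c | YcH; Y -> e | eH.
TERM: introduce A -> c, B -> e and substitute in every rule of length ≥2.
BIN: H -> YAH becomes H -> YC, C -> AH; S -> SBH becomes S -> SD, D -> BH.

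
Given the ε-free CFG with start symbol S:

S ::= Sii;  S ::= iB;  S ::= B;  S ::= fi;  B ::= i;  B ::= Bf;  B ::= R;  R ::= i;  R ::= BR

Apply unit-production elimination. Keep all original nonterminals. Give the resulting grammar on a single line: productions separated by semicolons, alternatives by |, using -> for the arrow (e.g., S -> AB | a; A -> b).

Unit productions: B->R, S->B.
Unit pairs (A ⇒* B via units): (B,R), (S,B), (S,R).
S: inherits non-unit rules of {B, R, S} → BR | Bf | Sii | fi | i | iB.
B: inherits non-unit rules of {B, R} → BR | Bf | i.
R: inherits non-unit rules of {R} → BR | i.

S -> i | BR | Bf | fi | iB | Sii; B -> i | BR | Bf; R -> i | BR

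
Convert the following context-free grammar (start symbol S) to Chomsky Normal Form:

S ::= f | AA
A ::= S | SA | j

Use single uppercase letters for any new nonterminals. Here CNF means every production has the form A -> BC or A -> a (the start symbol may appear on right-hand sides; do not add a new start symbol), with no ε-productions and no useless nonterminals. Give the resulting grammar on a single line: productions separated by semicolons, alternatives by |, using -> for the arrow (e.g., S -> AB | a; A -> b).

No ε-productions.
After unit-elimination: S -> f | AA; A -> f | j | AA | SA.

S -> f | AA; A -> f | j | AA | SA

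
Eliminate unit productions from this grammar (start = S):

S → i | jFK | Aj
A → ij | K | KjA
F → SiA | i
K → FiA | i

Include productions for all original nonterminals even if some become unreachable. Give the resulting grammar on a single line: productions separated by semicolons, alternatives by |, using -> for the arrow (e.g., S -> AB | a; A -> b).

Unit productions: A->K.
Unit pairs (A ⇒* B via units): (A,K).
S: inherits non-unit rules of {S} → Aj | i | jFK.
A: inherits non-unit rules of {A, K} → FiA | KjA | i | ij.
F: inherits non-unit rules of {F} → SiA | i.
K: inherits non-unit rules of {K} → FiA | i.

S -> i | Aj | jFK; A -> i | ij | FiA | KjA; F -> i | SiA; K -> i | FiA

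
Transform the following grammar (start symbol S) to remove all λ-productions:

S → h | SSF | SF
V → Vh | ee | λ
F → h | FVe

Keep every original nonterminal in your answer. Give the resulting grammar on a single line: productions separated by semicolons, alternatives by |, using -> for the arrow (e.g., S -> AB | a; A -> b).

Nullable set: {V}.
F -> FVe: V nullable, giving FVe | Fe.
Drop V -> λ.
V -> Vh: V nullable, giving Vh | h.
Unchanged (no nullable symbols): S -> SF; S -> SSF; S -> h; F -> h; V -> ee.

S -> h | SF | SSF; F -> h | Fe | FVe; V -> h | Vh | ee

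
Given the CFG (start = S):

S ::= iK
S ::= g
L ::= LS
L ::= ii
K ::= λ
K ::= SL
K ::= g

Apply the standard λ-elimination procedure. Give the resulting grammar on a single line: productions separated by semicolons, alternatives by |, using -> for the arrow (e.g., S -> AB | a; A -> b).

S -> g | i | iK; K -> g | SL; L -> LS | ii

Nullable set: {K}.
S -> iK: K nullable, giving i | iK.
Drop K -> λ.
Unchanged (no nullable symbols): S -> g; K -> SL; K -> g; L -> LS; L -> ii.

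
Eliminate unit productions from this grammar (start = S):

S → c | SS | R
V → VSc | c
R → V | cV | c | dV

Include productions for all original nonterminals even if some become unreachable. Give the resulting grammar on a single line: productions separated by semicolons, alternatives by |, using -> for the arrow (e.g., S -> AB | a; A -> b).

S -> c | SS | cV | dV | VSc; R -> c | cV | dV | VSc; V -> c | VSc

Unit productions: R->V, S->R.
Unit pairs (A ⇒* B via units): (R,V), (S,R), (S,V).
S: inherits non-unit rules of {R, S, V} → SS | VSc | c | cV | dV.
R: inherits non-unit rules of {R, V} → VSc | c | cV | dV.
V: inherits non-unit rules of {V} → VSc | c.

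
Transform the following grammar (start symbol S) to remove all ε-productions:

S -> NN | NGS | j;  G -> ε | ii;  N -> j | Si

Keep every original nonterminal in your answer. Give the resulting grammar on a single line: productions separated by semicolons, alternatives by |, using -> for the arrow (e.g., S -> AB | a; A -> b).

S -> j | NN | NS | NGS; G -> ii; N -> j | Si

Nullable set: {G}.
S -> NGS: G nullable, giving NGS | NS.
Drop G -> ε.
Unchanged (no nullable symbols): S -> NN; S -> j; G -> ii; N -> Si; N -> j.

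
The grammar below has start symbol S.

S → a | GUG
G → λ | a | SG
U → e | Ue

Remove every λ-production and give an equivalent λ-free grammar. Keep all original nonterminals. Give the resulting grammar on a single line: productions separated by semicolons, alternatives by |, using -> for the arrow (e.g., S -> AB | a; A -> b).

S -> U | a | GU | UG | GUG; G -> S | a | SG; U -> e | Ue

Nullable set: {G}.
S -> GUG: G, G nullable, giving GU | GUG | U | UG.
Drop G -> λ.
G -> SG: G nullable, giving S | SG.
Unchanged (no nullable symbols): S -> a; G -> a; U -> Ue; U -> e.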